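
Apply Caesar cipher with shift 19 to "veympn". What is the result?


Caesar cipher: shift "veympn" by 19
  'v' (pos 21) + 19 = pos 14 = 'o'
  'e' (pos 4) + 19 = pos 23 = 'x'
  'y' (pos 24) + 19 = pos 17 = 'r'
  'm' (pos 12) + 19 = pos 5 = 'f'
  'p' (pos 15) + 19 = pos 8 = 'i'
  'n' (pos 13) + 19 = pos 6 = 'g'
Result: oxrfig

oxrfig


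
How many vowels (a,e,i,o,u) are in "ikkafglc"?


Input: ikkafglc
Checking each character:
  'i' at position 0: vowel (running total: 1)
  'k' at position 1: consonant
  'k' at position 2: consonant
  'a' at position 3: vowel (running total: 2)
  'f' at position 4: consonant
  'g' at position 5: consonant
  'l' at position 6: consonant
  'c' at position 7: consonant
Total vowels: 2

2


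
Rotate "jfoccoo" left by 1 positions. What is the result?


Input: "jfoccoo", rotate left by 1
First 1 characters: "j"
Remaining characters: "foccoo"
Concatenate remaining + first: "foccoo" + "j" = "foccooj"

foccooj


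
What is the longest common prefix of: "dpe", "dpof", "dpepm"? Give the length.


Words: dpe, dpof, dpepm
  Position 0: all 'd' => match
  Position 1: all 'p' => match
  Position 2: ('e', 'o', 'e') => mismatch, stop
LCP = "dp" (length 2)

2


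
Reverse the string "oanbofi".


Input: oanbofi
Reading characters right to left:
  Position 6: 'i'
  Position 5: 'f'
  Position 4: 'o'
  Position 3: 'b'
  Position 2: 'n'
  Position 1: 'a'
  Position 0: 'o'
Reversed: ifobnao

ifobnao


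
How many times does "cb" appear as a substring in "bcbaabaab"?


Searching for "cb" in "bcbaabaab"
Scanning each position:
  Position 0: "bc" => no
  Position 1: "cb" => MATCH
  Position 2: "ba" => no
  Position 3: "aa" => no
  Position 4: "ab" => no
  Position 5: "ba" => no
  Position 6: "aa" => no
  Position 7: "ab" => no
Total occurrences: 1

1


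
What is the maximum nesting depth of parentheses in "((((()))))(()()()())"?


Input: "((((()))))(()()()())"
Tracking depth:
  Position 0 '(': depth becomes 1
  Position 1 '(': depth becomes 2
  Position 2 '(': depth becomes 3
  Position 3 '(': depth becomes 4
  Position 4 '(': depth becomes 5
  Position 5 ')': depth becomes 4
  Position 6 ')': depth becomes 3
  Position 7 ')': depth becomes 2
  Position 8 ')': depth becomes 1
  Position 9 ')': depth becomes 0
  Position 10 '(': depth becomes 1
  Position 11 '(': depth becomes 2
  Position 12 ')': depth becomes 1
  Position 13 '(': depth becomes 2
  Position 14 ')': depth becomes 1
  Position 15 '(': depth becomes 2
  Position 16 ')': depth becomes 1
  Position 17 '(': depth becomes 2
  Position 18 ')': depth becomes 1
  Position 19 ')': depth becomes 0
Maximum depth reached: 5

5


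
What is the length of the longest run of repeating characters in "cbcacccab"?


Input: "cbcacccab"
Scanning for longest run:
  Position 1 ('b'): new char, reset run to 1
  Position 2 ('c'): new char, reset run to 1
  Position 3 ('a'): new char, reset run to 1
  Position 4 ('c'): new char, reset run to 1
  Position 5 ('c'): continues run of 'c', length=2
  Position 6 ('c'): continues run of 'c', length=3
  Position 7 ('a'): new char, reset run to 1
  Position 8 ('b'): new char, reset run to 1
Longest run: 'c' with length 3

3


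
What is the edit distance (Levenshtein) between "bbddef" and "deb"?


Computing edit distance: "bbddef" -> "deb"
DP table:
           d    e    b
      0    1    2    3
  b   1    1    2    2
  b   2    2    2    2
  d   3    2    3    3
  d   4    3    3    4
  e   5    4    3    4
  f   6    5    4    4
Edit distance = dp[6][3] = 4

4


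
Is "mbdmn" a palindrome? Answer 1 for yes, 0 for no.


Input: mbdmn
Reversed: nmdbm
  Compare pos 0 ('m') with pos 4 ('n'): MISMATCH
  Compare pos 1 ('b') with pos 3 ('m'): MISMATCH
Result: not a palindrome

0


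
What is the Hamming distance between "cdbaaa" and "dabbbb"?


Comparing "cdbaaa" and "dabbbb" position by position:
  Position 0: 'c' vs 'd' => differ
  Position 1: 'd' vs 'a' => differ
  Position 2: 'b' vs 'b' => same
  Position 3: 'a' vs 'b' => differ
  Position 4: 'a' vs 'b' => differ
  Position 5: 'a' vs 'b' => differ
Total differences (Hamming distance): 5

5


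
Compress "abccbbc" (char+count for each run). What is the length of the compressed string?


Input: abccbbc
Runs:
  'a' x 1 => "a1"
  'b' x 1 => "b1"
  'c' x 2 => "c2"
  'b' x 2 => "b2"
  'c' x 1 => "c1"
Compressed: "a1b1c2b2c1"
Compressed length: 10

10


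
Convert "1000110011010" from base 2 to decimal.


Input: "1000110011010" in base 2
Positional expansion:
  Digit '1' (value 1) x 2^12 = 4096
  Digit '0' (value 0) x 2^11 = 0
  Digit '0' (value 0) x 2^10 = 0
  Digit '0' (value 0) x 2^9 = 0
  Digit '1' (value 1) x 2^8 = 256
  Digit '1' (value 1) x 2^7 = 128
  Digit '0' (value 0) x 2^6 = 0
  Digit '0' (value 0) x 2^5 = 0
  Digit '1' (value 1) x 2^4 = 16
  Digit '1' (value 1) x 2^3 = 8
  Digit '0' (value 0) x 2^2 = 0
  Digit '1' (value 1) x 2^1 = 2
  Digit '0' (value 0) x 2^0 = 0
Sum = 4506

4506


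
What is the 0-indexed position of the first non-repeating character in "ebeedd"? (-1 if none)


Input: ebeedd
Character frequencies:
  'b': 1
  'd': 2
  'e': 3
Scanning left to right for freq == 1:
  Position 0 ('e'): freq=3, skip
  Position 1 ('b'): unique! => answer = 1

1


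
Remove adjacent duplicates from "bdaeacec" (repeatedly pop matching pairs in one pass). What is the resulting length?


Input: bdaeacec
Stack-based adjacent duplicate removal:
  Read 'b': push. Stack: b
  Read 'd': push. Stack: bd
  Read 'a': push. Stack: bda
  Read 'e': push. Stack: bdae
  Read 'a': push. Stack: bdaea
  Read 'c': push. Stack: bdaeac
  Read 'e': push. Stack: bdaeace
  Read 'c': push. Stack: bdaeacec
Final stack: "bdaeacec" (length 8)

8


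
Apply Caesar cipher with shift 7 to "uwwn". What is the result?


Caesar cipher: shift "uwwn" by 7
  'u' (pos 20) + 7 = pos 1 = 'b'
  'w' (pos 22) + 7 = pos 3 = 'd'
  'w' (pos 22) + 7 = pos 3 = 'd'
  'n' (pos 13) + 7 = pos 20 = 'u'
Result: bddu

bddu


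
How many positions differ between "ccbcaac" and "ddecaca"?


Comparing "ccbcaac" and "ddecaca" position by position:
  Position 0: 'c' vs 'd' => DIFFER
  Position 1: 'c' vs 'd' => DIFFER
  Position 2: 'b' vs 'e' => DIFFER
  Position 3: 'c' vs 'c' => same
  Position 4: 'a' vs 'a' => same
  Position 5: 'a' vs 'c' => DIFFER
  Position 6: 'c' vs 'a' => DIFFER
Positions that differ: 5

5


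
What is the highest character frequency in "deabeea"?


Input: deabeea
Character counts:
  'a': 2
  'b': 1
  'd': 1
  'e': 3
Maximum frequency: 3

3


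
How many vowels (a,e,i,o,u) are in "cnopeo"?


Input: cnopeo
Checking each character:
  'c' at position 0: consonant
  'n' at position 1: consonant
  'o' at position 2: vowel (running total: 1)
  'p' at position 3: consonant
  'e' at position 4: vowel (running total: 2)
  'o' at position 5: vowel (running total: 3)
Total vowels: 3

3


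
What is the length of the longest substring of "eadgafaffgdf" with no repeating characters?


Input: "eadgafaffgdf"
Sliding window (track last position of each char):
  Position 0 ('e'): window [0,0] length 1 -- new best
  Position 1 ('a'): window [0,1] length 2 -- new best
  Position 2 ('d'): window [0,2] length 3 -- new best
  Position 3 ('g'): window [0,3] length 4 -- new best
  Position 4 ('a'): repeat (last at 1), move window start to 2
  Position 4 ('a'): window [2,4] length 3
  Position 5 ('f'): window [2,5] length 4
  Position 6 ('a'): repeat (last at 4), move window start to 5
  Position 6 ('a'): window [5,6] length 2
  Position 7 ('f'): repeat (last at 5), move window start to 6
  Position 7 ('f'): window [6,7] length 2
  Position 8 ('f'): repeat (last at 7), move window start to 8
  Position 8 ('f'): window [8,8] length 1
  Position 9 ('g'): window [8,9] length 2
  Position 10 ('d'): window [8,10] length 3
  Position 11 ('f'): repeat (last at 8), move window start to 9
  Position 11 ('f'): window [9,11] length 3
Longest substring with no repeats: "eadg" with length 4

4


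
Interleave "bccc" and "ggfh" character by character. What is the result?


Interleaving "bccc" and "ggfh":
  Position 0: 'b' from first, 'g' from second => "bg"
  Position 1: 'c' from first, 'g' from second => "cg"
  Position 2: 'c' from first, 'f' from second => "cf"
  Position 3: 'c' from first, 'h' from second => "ch"
Result: bgcgcfch

bgcgcfch


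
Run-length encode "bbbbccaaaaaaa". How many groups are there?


Input: bbbbccaaaaaaa
Scanning for consecutive runs:
  Group 1: 'b' x 4 (positions 0-3)
  Group 2: 'c' x 2 (positions 4-5)
  Group 3: 'a' x 7 (positions 6-12)
Total groups: 3

3


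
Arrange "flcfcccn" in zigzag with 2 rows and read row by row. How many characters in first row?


Zigzag "flcfcccn" into 2 rows:
Placing characters:
  'f' => row 0
  'l' => row 1
  'c' => row 0
  'f' => row 1
  'c' => row 0
  'c' => row 1
  'c' => row 0
  'n' => row 1
Rows:
  Row 0: "fccc"
  Row 1: "lfcn"
First row length: 4

4


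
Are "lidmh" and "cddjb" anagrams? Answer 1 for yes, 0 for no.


Strings: "lidmh", "cddjb"
Sorted first:  dhilm
Sorted second: bcddj
Differ at position 0: 'd' vs 'b' => not anagrams

0


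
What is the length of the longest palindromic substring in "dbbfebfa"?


Input: "dbbfebfa"
Checking substrings for palindromes:
  [1:3] "bb" (len 2) => palindrome
Longest palindromic substring: "bb" with length 2

2


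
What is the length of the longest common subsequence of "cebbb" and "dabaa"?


LCS of "cebbb" and "dabaa"
DP table:
           d    a    b    a    a
      0    0    0    0    0    0
  c   0    0    0    0    0    0
  e   0    0    0    0    0    0
  b   0    0    0    1    1    1
  b   0    0    0    1    1    1
  b   0    0    0    1    1    1
LCS length = dp[5][5] = 1

1


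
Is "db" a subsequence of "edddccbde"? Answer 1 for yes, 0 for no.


Check if "db" is a subsequence of "edddccbde"
Greedy scan:
  Position 0 ('e'): no match needed
  Position 1 ('d'): matches sub[0] = 'd'
  Position 2 ('d'): no match needed
  Position 3 ('d'): no match needed
  Position 4 ('c'): no match needed
  Position 5 ('c'): no match needed
  Position 6 ('b'): matches sub[1] = 'b'
  Position 7 ('d'): no match needed
  Position 8 ('e'): no match needed
All 2 characters matched => is a subsequence

1


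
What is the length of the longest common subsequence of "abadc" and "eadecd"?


LCS of "abadc" and "eadecd"
DP table:
           e    a    d    e    c    d
      0    0    0    0    0    0    0
  a   0    0    1    1    1    1    1
  b   0    0    1    1    1    1    1
  a   0    0    1    1    1    1    1
  d   0    0    1    2    2    2    2
  c   0    0    1    2    2    3    3
LCS length = dp[5][6] = 3

3


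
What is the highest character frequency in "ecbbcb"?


Input: ecbbcb
Character counts:
  'b': 3
  'c': 2
  'e': 1
Maximum frequency: 3

3


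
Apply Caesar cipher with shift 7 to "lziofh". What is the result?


Caesar cipher: shift "lziofh" by 7
  'l' (pos 11) + 7 = pos 18 = 's'
  'z' (pos 25) + 7 = pos 6 = 'g'
  'i' (pos 8) + 7 = pos 15 = 'p'
  'o' (pos 14) + 7 = pos 21 = 'v'
  'f' (pos 5) + 7 = pos 12 = 'm'
  'h' (pos 7) + 7 = pos 14 = 'o'
Result: sgpvmo

sgpvmo


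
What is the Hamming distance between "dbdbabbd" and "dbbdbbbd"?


Comparing "dbdbabbd" and "dbbdbbbd" position by position:
  Position 0: 'd' vs 'd' => same
  Position 1: 'b' vs 'b' => same
  Position 2: 'd' vs 'b' => differ
  Position 3: 'b' vs 'd' => differ
  Position 4: 'a' vs 'b' => differ
  Position 5: 'b' vs 'b' => same
  Position 6: 'b' vs 'b' => same
  Position 7: 'd' vs 'd' => same
Total differences (Hamming distance): 3

3


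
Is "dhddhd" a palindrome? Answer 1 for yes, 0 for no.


Input: dhddhd
Reversed: dhddhd
  Compare pos 0 ('d') with pos 5 ('d'): match
  Compare pos 1 ('h') with pos 4 ('h'): match
  Compare pos 2 ('d') with pos 3 ('d'): match
Result: palindrome

1


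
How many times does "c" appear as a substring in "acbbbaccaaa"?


Searching for "c" in "acbbbaccaaa"
Scanning each position:
  Position 0: "a" => no
  Position 1: "c" => MATCH
  Position 2: "b" => no
  Position 3: "b" => no
  Position 4: "b" => no
  Position 5: "a" => no
  Position 6: "c" => MATCH
  Position 7: "c" => MATCH
  Position 8: "a" => no
  Position 9: "a" => no
  Position 10: "a" => no
Total occurrences: 3

3


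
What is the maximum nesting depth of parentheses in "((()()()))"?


Input: "((()()()))"
Tracking depth:
  Position 0 '(': depth becomes 1
  Position 1 '(': depth becomes 2
  Position 2 '(': depth becomes 3
  Position 3 ')': depth becomes 2
  Position 4 '(': depth becomes 3
  Position 5 ')': depth becomes 2
  Position 6 '(': depth becomes 3
  Position 7 ')': depth becomes 2
  Position 8 ')': depth becomes 1
  Position 9 ')': depth becomes 0
Maximum depth reached: 3

3


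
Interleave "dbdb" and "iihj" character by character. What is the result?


Interleaving "dbdb" and "iihj":
  Position 0: 'd' from first, 'i' from second => "di"
  Position 1: 'b' from first, 'i' from second => "bi"
  Position 2: 'd' from first, 'h' from second => "dh"
  Position 3: 'b' from first, 'j' from second => "bj"
Result: dibidhbj

dibidhbj


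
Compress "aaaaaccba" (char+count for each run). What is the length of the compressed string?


Input: aaaaaccba
Runs:
  'a' x 5 => "a5"
  'c' x 2 => "c2"
  'b' x 1 => "b1"
  'a' x 1 => "a1"
Compressed: "a5c2b1a1"
Compressed length: 8

8


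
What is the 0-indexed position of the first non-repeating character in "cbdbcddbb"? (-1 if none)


Input: cbdbcddbb
Character frequencies:
  'b': 4
  'c': 2
  'd': 3
Scanning left to right for freq == 1:
  Position 0 ('c'): freq=2, skip
  Position 1 ('b'): freq=4, skip
  Position 2 ('d'): freq=3, skip
  Position 3 ('b'): freq=4, skip
  Position 4 ('c'): freq=2, skip
  Position 5 ('d'): freq=3, skip
  Position 6 ('d'): freq=3, skip
  Position 7 ('b'): freq=4, skip
  Position 8 ('b'): freq=4, skip
  No unique character found => answer = -1

-1


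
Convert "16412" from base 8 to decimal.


Input: "16412" in base 8
Positional expansion:
  Digit '1' (value 1) x 8^4 = 4096
  Digit '6' (value 6) x 8^3 = 3072
  Digit '4' (value 4) x 8^2 = 256
  Digit '1' (value 1) x 8^1 = 8
  Digit '2' (value 2) x 8^0 = 2
Sum = 7434

7434


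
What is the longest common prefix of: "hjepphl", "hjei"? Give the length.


Words: hjepphl, hjei
  Position 0: all 'h' => match
  Position 1: all 'j' => match
  Position 2: all 'e' => match
  Position 3: ('p', 'i') => mismatch, stop
LCP = "hje" (length 3)

3


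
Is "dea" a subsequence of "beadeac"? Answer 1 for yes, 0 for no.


Check if "dea" is a subsequence of "beadeac"
Greedy scan:
  Position 0 ('b'): no match needed
  Position 1 ('e'): no match needed
  Position 2 ('a'): no match needed
  Position 3 ('d'): matches sub[0] = 'd'
  Position 4 ('e'): matches sub[1] = 'e'
  Position 5 ('a'): matches sub[2] = 'a'
  Position 6 ('c'): no match needed
All 3 characters matched => is a subsequence

1


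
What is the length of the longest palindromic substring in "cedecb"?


Input: "cedecb"
Checking substrings for palindromes:
  [0:5] "cedec" (len 5) => palindrome
  [1:4] "ede" (len 3) => palindrome
Longest palindromic substring: "cedec" with length 5

5


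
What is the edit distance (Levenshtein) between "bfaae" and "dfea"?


Computing edit distance: "bfaae" -> "dfea"
DP table:
           d    f    e    a
      0    1    2    3    4
  b   1    1    2    3    4
  f   2    2    1    2    3
  a   3    3    2    2    2
  a   4    4    3    3    2
  e   5    5    4    3    3
Edit distance = dp[5][4] = 3

3


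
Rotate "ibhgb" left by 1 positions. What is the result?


Input: "ibhgb", rotate left by 1
First 1 characters: "i"
Remaining characters: "bhgb"
Concatenate remaining + first: "bhgb" + "i" = "bhgbi"

bhgbi


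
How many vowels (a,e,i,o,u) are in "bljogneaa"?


Input: bljogneaa
Checking each character:
  'b' at position 0: consonant
  'l' at position 1: consonant
  'j' at position 2: consonant
  'o' at position 3: vowel (running total: 1)
  'g' at position 4: consonant
  'n' at position 5: consonant
  'e' at position 6: vowel (running total: 2)
  'a' at position 7: vowel (running total: 3)
  'a' at position 8: vowel (running total: 4)
Total vowels: 4

4


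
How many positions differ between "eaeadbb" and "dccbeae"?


Comparing "eaeadbb" and "dccbeae" position by position:
  Position 0: 'e' vs 'd' => DIFFER
  Position 1: 'a' vs 'c' => DIFFER
  Position 2: 'e' vs 'c' => DIFFER
  Position 3: 'a' vs 'b' => DIFFER
  Position 4: 'd' vs 'e' => DIFFER
  Position 5: 'b' vs 'a' => DIFFER
  Position 6: 'b' vs 'e' => DIFFER
Positions that differ: 7

7


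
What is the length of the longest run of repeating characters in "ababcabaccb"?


Input: "ababcabaccb"
Scanning for longest run:
  Position 1 ('b'): new char, reset run to 1
  Position 2 ('a'): new char, reset run to 1
  Position 3 ('b'): new char, reset run to 1
  Position 4 ('c'): new char, reset run to 1
  Position 5 ('a'): new char, reset run to 1
  Position 6 ('b'): new char, reset run to 1
  Position 7 ('a'): new char, reset run to 1
  Position 8 ('c'): new char, reset run to 1
  Position 9 ('c'): continues run of 'c', length=2
  Position 10 ('b'): new char, reset run to 1
Longest run: 'c' with length 2

2


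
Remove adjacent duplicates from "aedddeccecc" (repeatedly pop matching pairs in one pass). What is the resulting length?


Input: aedddeccecc
Stack-based adjacent duplicate removal:
  Read 'a': push. Stack: a
  Read 'e': push. Stack: ae
  Read 'd': push. Stack: aed
  Read 'd': matches stack top 'd' => pop. Stack: ae
  Read 'd': push. Stack: aed
  Read 'e': push. Stack: aede
  Read 'c': push. Stack: aedec
  Read 'c': matches stack top 'c' => pop. Stack: aede
  Read 'e': matches stack top 'e' => pop. Stack: aed
  Read 'c': push. Stack: aedc
  Read 'c': matches stack top 'c' => pop. Stack: aed
Final stack: "aed" (length 3)

3


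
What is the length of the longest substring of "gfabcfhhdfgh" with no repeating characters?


Input: "gfabcfhhdfgh"
Sliding window (track last position of each char):
  Position 0 ('g'): window [0,0] length 1 -- new best
  Position 1 ('f'): window [0,1] length 2 -- new best
  Position 2 ('a'): window [0,2] length 3 -- new best
  Position 3 ('b'): window [0,3] length 4 -- new best
  Position 4 ('c'): window [0,4] length 5 -- new best
  Position 5 ('f'): repeat (last at 1), move window start to 2
  Position 5 ('f'): window [2,5] length 4
  Position 6 ('h'): window [2,6] length 5
  Position 7 ('h'): repeat (last at 6), move window start to 7
  Position 7 ('h'): window [7,7] length 1
  Position 8 ('d'): window [7,8] length 2
  Position 9 ('f'): window [7,9] length 3
  Position 10 ('g'): window [7,10] length 4
  Position 11 ('h'): repeat (last at 7), move window start to 8
  Position 11 ('h'): window [8,11] length 4
Longest substring with no repeats: "gfabc" with length 5

5


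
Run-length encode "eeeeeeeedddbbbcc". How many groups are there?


Input: eeeeeeeedddbbbcc
Scanning for consecutive runs:
  Group 1: 'e' x 8 (positions 0-7)
  Group 2: 'd' x 3 (positions 8-10)
  Group 3: 'b' x 3 (positions 11-13)
  Group 4: 'c' x 2 (positions 14-15)
Total groups: 4

4


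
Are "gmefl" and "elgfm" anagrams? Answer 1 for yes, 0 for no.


Strings: "gmefl", "elgfm"
Sorted first:  efglm
Sorted second: efglm
Sorted forms match => anagrams

1


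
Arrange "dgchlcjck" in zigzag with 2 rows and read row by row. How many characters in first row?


Zigzag "dgchlcjck" into 2 rows:
Placing characters:
  'd' => row 0
  'g' => row 1
  'c' => row 0
  'h' => row 1
  'l' => row 0
  'c' => row 1
  'j' => row 0
  'c' => row 1
  'k' => row 0
Rows:
  Row 0: "dcljk"
  Row 1: "ghcc"
First row length: 5

5


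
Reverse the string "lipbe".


Input: lipbe
Reading characters right to left:
  Position 4: 'e'
  Position 3: 'b'
  Position 2: 'p'
  Position 1: 'i'
  Position 0: 'l'
Reversed: ebpil

ebpil


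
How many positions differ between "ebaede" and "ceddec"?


Comparing "ebaede" and "ceddec" position by position:
  Position 0: 'e' vs 'c' => DIFFER
  Position 1: 'b' vs 'e' => DIFFER
  Position 2: 'a' vs 'd' => DIFFER
  Position 3: 'e' vs 'd' => DIFFER
  Position 4: 'd' vs 'e' => DIFFER
  Position 5: 'e' vs 'c' => DIFFER
Positions that differ: 6

6


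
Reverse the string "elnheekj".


Input: elnheekj
Reading characters right to left:
  Position 7: 'j'
  Position 6: 'k'
  Position 5: 'e'
  Position 4: 'e'
  Position 3: 'h'
  Position 2: 'n'
  Position 1: 'l'
  Position 0: 'e'
Reversed: jkeehnle

jkeehnle


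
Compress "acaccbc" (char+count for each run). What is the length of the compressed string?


Input: acaccbc
Runs:
  'a' x 1 => "a1"
  'c' x 1 => "c1"
  'a' x 1 => "a1"
  'c' x 2 => "c2"
  'b' x 1 => "b1"
  'c' x 1 => "c1"
Compressed: "a1c1a1c2b1c1"
Compressed length: 12

12


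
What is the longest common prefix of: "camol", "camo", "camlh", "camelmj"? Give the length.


Words: camol, camo, camlh, camelmj
  Position 0: all 'c' => match
  Position 1: all 'a' => match
  Position 2: all 'm' => match
  Position 3: ('o', 'o', 'l', 'e') => mismatch, stop
LCP = "cam" (length 3)

3


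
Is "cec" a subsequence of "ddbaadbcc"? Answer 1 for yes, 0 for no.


Check if "cec" is a subsequence of "ddbaadbcc"
Greedy scan:
  Position 0 ('d'): no match needed
  Position 1 ('d'): no match needed
  Position 2 ('b'): no match needed
  Position 3 ('a'): no match needed
  Position 4 ('a'): no match needed
  Position 5 ('d'): no match needed
  Position 6 ('b'): no match needed
  Position 7 ('c'): matches sub[0] = 'c'
  Position 8 ('c'): no match needed
Only matched 1/3 characters => not a subsequence

0


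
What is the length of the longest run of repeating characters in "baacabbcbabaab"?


Input: "baacabbcbabaab"
Scanning for longest run:
  Position 1 ('a'): new char, reset run to 1
  Position 2 ('a'): continues run of 'a', length=2
  Position 3 ('c'): new char, reset run to 1
  Position 4 ('a'): new char, reset run to 1
  Position 5 ('b'): new char, reset run to 1
  Position 6 ('b'): continues run of 'b', length=2
  Position 7 ('c'): new char, reset run to 1
  Position 8 ('b'): new char, reset run to 1
  Position 9 ('a'): new char, reset run to 1
  Position 10 ('b'): new char, reset run to 1
  Position 11 ('a'): new char, reset run to 1
  Position 12 ('a'): continues run of 'a', length=2
  Position 13 ('b'): new char, reset run to 1
Longest run: 'a' with length 2

2


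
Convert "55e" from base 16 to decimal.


Input: "55e" in base 16
Positional expansion:
  Digit '5' (value 5) x 16^2 = 1280
  Digit '5' (value 5) x 16^1 = 80
  Digit 'e' (value 14) x 16^0 = 14
Sum = 1374

1374


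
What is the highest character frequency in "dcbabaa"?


Input: dcbabaa
Character counts:
  'a': 3
  'b': 2
  'c': 1
  'd': 1
Maximum frequency: 3

3


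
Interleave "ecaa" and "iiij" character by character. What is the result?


Interleaving "ecaa" and "iiij":
  Position 0: 'e' from first, 'i' from second => "ei"
  Position 1: 'c' from first, 'i' from second => "ci"
  Position 2: 'a' from first, 'i' from second => "ai"
  Position 3: 'a' from first, 'j' from second => "aj"
Result: eiciaiaj

eiciaiaj


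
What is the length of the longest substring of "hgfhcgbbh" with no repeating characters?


Input: "hgfhcgbbh"
Sliding window (track last position of each char):
  Position 0 ('h'): window [0,0] length 1 -- new best
  Position 1 ('g'): window [0,1] length 2 -- new best
  Position 2 ('f'): window [0,2] length 3 -- new best
  Position 3 ('h'): repeat (last at 0), move window start to 1
  Position 3 ('h'): window [1,3] length 3
  Position 4 ('c'): window [1,4] length 4 -- new best
  Position 5 ('g'): repeat (last at 1), move window start to 2
  Position 5 ('g'): window [2,5] length 4
  Position 6 ('b'): window [2,6] length 5 -- new best
  Position 7 ('b'): repeat (last at 6), move window start to 7
  Position 7 ('b'): window [7,7] length 1
  Position 8 ('h'): window [7,8] length 2
Longest substring with no repeats: "fhcgb" with length 5

5


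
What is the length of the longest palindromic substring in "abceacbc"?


Input: "abceacbc"
Checking substrings for palindromes:
  [5:8] "cbc" (len 3) => palindrome
Longest palindromic substring: "cbc" with length 3

3


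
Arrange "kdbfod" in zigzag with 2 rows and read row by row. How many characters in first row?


Zigzag "kdbfod" into 2 rows:
Placing characters:
  'k' => row 0
  'd' => row 1
  'b' => row 0
  'f' => row 1
  'o' => row 0
  'd' => row 1
Rows:
  Row 0: "kbo"
  Row 1: "dfd"
First row length: 3

3


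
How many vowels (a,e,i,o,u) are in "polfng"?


Input: polfng
Checking each character:
  'p' at position 0: consonant
  'o' at position 1: vowel (running total: 1)
  'l' at position 2: consonant
  'f' at position 3: consonant
  'n' at position 4: consonant
  'g' at position 5: consonant
Total vowels: 1

1


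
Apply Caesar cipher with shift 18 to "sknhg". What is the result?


Caesar cipher: shift "sknhg" by 18
  's' (pos 18) + 18 = pos 10 = 'k'
  'k' (pos 10) + 18 = pos 2 = 'c'
  'n' (pos 13) + 18 = pos 5 = 'f'
  'h' (pos 7) + 18 = pos 25 = 'z'
  'g' (pos 6) + 18 = pos 24 = 'y'
Result: kcfzy

kcfzy


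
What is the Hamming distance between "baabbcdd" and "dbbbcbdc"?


Comparing "baabbcdd" and "dbbbcbdc" position by position:
  Position 0: 'b' vs 'd' => differ
  Position 1: 'a' vs 'b' => differ
  Position 2: 'a' vs 'b' => differ
  Position 3: 'b' vs 'b' => same
  Position 4: 'b' vs 'c' => differ
  Position 5: 'c' vs 'b' => differ
  Position 6: 'd' vs 'd' => same
  Position 7: 'd' vs 'c' => differ
Total differences (Hamming distance): 6

6


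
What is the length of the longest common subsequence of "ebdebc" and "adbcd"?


LCS of "ebdebc" and "adbcd"
DP table:
           a    d    b    c    d
      0    0    0    0    0    0
  e   0    0    0    0    0    0
  b   0    0    0    1    1    1
  d   0    0    1    1    1    2
  e   0    0    1    1    1    2
  b   0    0    1    2    2    2
  c   0    0    1    2    3    3
LCS length = dp[6][5] = 3

3


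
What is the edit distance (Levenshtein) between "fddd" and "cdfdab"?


Computing edit distance: "fddd" -> "cdfdab"
DP table:
           c    d    f    d    a    b
      0    1    2    3    4    5    6
  f   1    1    2    2    3    4    5
  d   2    2    1    2    2    3    4
  d   3    3    2    2    2    3    4
  d   4    4    3    3    2    3    4
Edit distance = dp[4][6] = 4

4


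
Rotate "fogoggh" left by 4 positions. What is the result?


Input: "fogoggh", rotate left by 4
First 4 characters: "fogo"
Remaining characters: "ggh"
Concatenate remaining + first: "ggh" + "fogo" = "gghfogo"

gghfogo


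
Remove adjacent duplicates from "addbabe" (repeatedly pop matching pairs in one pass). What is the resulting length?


Input: addbabe
Stack-based adjacent duplicate removal:
  Read 'a': push. Stack: a
  Read 'd': push. Stack: ad
  Read 'd': matches stack top 'd' => pop. Stack: a
  Read 'b': push. Stack: ab
  Read 'a': push. Stack: aba
  Read 'b': push. Stack: abab
  Read 'e': push. Stack: ababe
Final stack: "ababe" (length 5)

5


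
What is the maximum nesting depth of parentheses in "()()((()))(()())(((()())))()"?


Input: "()()((()))(()())(((()())))()"
Tracking depth:
  Position 0 '(': depth becomes 1
  Position 1 ')': depth becomes 0
  Position 2 '(': depth becomes 1
  Position 3 ')': depth becomes 0
  Position 4 '(': depth becomes 1
  Position 5 '(': depth becomes 2
  Position 6 '(': depth becomes 3
  Position 7 ')': depth becomes 2
  Position 8 ')': depth becomes 1
  Position 9 ')': depth becomes 0
  Position 10 '(': depth becomes 1
  Position 11 '(': depth becomes 2
  Position 12 ')': depth becomes 1
  Position 13 '(': depth becomes 2
  Position 14 ')': depth becomes 1
  Position 15 ')': depth becomes 0
  Position 16 '(': depth becomes 1
  Position 17 '(': depth becomes 2
  Position 18 '(': depth becomes 3
  Position 19 '(': depth becomes 4
  Position 20 ')': depth becomes 3
  Position 21 '(': depth becomes 4
  Position 22 ')': depth becomes 3
  Position 23 ')': depth becomes 2
  Position 24 ')': depth becomes 1
  Position 25 ')': depth becomes 0
  Position 26 '(': depth becomes 1
  Position 27 ')': depth becomes 0
Maximum depth reached: 4

4


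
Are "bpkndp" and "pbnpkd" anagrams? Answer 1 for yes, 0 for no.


Strings: "bpkndp", "pbnpkd"
Sorted first:  bdknpp
Sorted second: bdknpp
Sorted forms match => anagrams

1


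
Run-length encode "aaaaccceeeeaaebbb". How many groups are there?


Input: aaaaccceeeeaaebbb
Scanning for consecutive runs:
  Group 1: 'a' x 4 (positions 0-3)
  Group 2: 'c' x 3 (positions 4-6)
  Group 3: 'e' x 4 (positions 7-10)
  Group 4: 'a' x 2 (positions 11-12)
  Group 5: 'e' x 1 (positions 13-13)
  Group 6: 'b' x 3 (positions 14-16)
Total groups: 6

6


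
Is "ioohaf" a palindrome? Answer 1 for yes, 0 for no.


Input: ioohaf
Reversed: fahooi
  Compare pos 0 ('i') with pos 5 ('f'): MISMATCH
  Compare pos 1 ('o') with pos 4 ('a'): MISMATCH
  Compare pos 2 ('o') with pos 3 ('h'): MISMATCH
Result: not a palindrome

0


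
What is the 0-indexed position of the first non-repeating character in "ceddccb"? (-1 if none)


Input: ceddccb
Character frequencies:
  'b': 1
  'c': 3
  'd': 2
  'e': 1
Scanning left to right for freq == 1:
  Position 0 ('c'): freq=3, skip
  Position 1 ('e'): unique! => answer = 1

1


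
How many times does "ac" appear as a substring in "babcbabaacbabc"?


Searching for "ac" in "babcbabaacbabc"
Scanning each position:
  Position 0: "ba" => no
  Position 1: "ab" => no
  Position 2: "bc" => no
  Position 3: "cb" => no
  Position 4: "ba" => no
  Position 5: "ab" => no
  Position 6: "ba" => no
  Position 7: "aa" => no
  Position 8: "ac" => MATCH
  Position 9: "cb" => no
  Position 10: "ba" => no
  Position 11: "ab" => no
  Position 12: "bc" => no
Total occurrences: 1

1


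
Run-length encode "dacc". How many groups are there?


Input: dacc
Scanning for consecutive runs:
  Group 1: 'd' x 1 (positions 0-0)
  Group 2: 'a' x 1 (positions 1-1)
  Group 3: 'c' x 2 (positions 2-3)
Total groups: 3

3


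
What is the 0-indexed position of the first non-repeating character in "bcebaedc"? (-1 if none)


Input: bcebaedc
Character frequencies:
  'a': 1
  'b': 2
  'c': 2
  'd': 1
  'e': 2
Scanning left to right for freq == 1:
  Position 0 ('b'): freq=2, skip
  Position 1 ('c'): freq=2, skip
  Position 2 ('e'): freq=2, skip
  Position 3 ('b'): freq=2, skip
  Position 4 ('a'): unique! => answer = 4

4


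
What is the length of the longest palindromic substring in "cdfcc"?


Input: "cdfcc"
Checking substrings for palindromes:
  [3:5] "cc" (len 2) => palindrome
Longest palindromic substring: "cc" with length 2

2


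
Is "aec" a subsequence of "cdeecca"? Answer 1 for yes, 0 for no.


Check if "aec" is a subsequence of "cdeecca"
Greedy scan:
  Position 0 ('c'): no match needed
  Position 1 ('d'): no match needed
  Position 2 ('e'): no match needed
  Position 3 ('e'): no match needed
  Position 4 ('c'): no match needed
  Position 5 ('c'): no match needed
  Position 6 ('a'): matches sub[0] = 'a'
Only matched 1/3 characters => not a subsequence

0


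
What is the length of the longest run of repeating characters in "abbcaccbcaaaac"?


Input: "abbcaccbcaaaac"
Scanning for longest run:
  Position 1 ('b'): new char, reset run to 1
  Position 2 ('b'): continues run of 'b', length=2
  Position 3 ('c'): new char, reset run to 1
  Position 4 ('a'): new char, reset run to 1
  Position 5 ('c'): new char, reset run to 1
  Position 6 ('c'): continues run of 'c', length=2
  Position 7 ('b'): new char, reset run to 1
  Position 8 ('c'): new char, reset run to 1
  Position 9 ('a'): new char, reset run to 1
  Position 10 ('a'): continues run of 'a', length=2
  Position 11 ('a'): continues run of 'a', length=3
  Position 12 ('a'): continues run of 'a', length=4
  Position 13 ('c'): new char, reset run to 1
Longest run: 'a' with length 4

4


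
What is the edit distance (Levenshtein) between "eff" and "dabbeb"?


Computing edit distance: "eff" -> "dabbeb"
DP table:
           d    a    b    b    e    b
      0    1    2    3    4    5    6
  e   1    1    2    3    4    4    5
  f   2    2    2    3    4    5    5
  f   3    3    3    3    4    5    6
Edit distance = dp[3][6] = 6

6


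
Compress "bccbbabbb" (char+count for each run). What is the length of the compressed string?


Input: bccbbabbb
Runs:
  'b' x 1 => "b1"
  'c' x 2 => "c2"
  'b' x 2 => "b2"
  'a' x 1 => "a1"
  'b' x 3 => "b3"
Compressed: "b1c2b2a1b3"
Compressed length: 10

10


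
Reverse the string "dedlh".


Input: dedlh
Reading characters right to left:
  Position 4: 'h'
  Position 3: 'l'
  Position 2: 'd'
  Position 1: 'e'
  Position 0: 'd'
Reversed: hlded

hlded


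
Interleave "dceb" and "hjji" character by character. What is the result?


Interleaving "dceb" and "hjji":
  Position 0: 'd' from first, 'h' from second => "dh"
  Position 1: 'c' from first, 'j' from second => "cj"
  Position 2: 'e' from first, 'j' from second => "ej"
  Position 3: 'b' from first, 'i' from second => "bi"
Result: dhcjejbi

dhcjejbi


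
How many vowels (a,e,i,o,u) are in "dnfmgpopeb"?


Input: dnfmgpopeb
Checking each character:
  'd' at position 0: consonant
  'n' at position 1: consonant
  'f' at position 2: consonant
  'm' at position 3: consonant
  'g' at position 4: consonant
  'p' at position 5: consonant
  'o' at position 6: vowel (running total: 1)
  'p' at position 7: consonant
  'e' at position 8: vowel (running total: 2)
  'b' at position 9: consonant
Total vowels: 2

2


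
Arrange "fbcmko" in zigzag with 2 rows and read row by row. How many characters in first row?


Zigzag "fbcmko" into 2 rows:
Placing characters:
  'f' => row 0
  'b' => row 1
  'c' => row 0
  'm' => row 1
  'k' => row 0
  'o' => row 1
Rows:
  Row 0: "fck"
  Row 1: "bmo"
First row length: 3

3


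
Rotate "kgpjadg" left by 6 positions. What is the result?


Input: "kgpjadg", rotate left by 6
First 6 characters: "kgpjad"
Remaining characters: "g"
Concatenate remaining + first: "g" + "kgpjad" = "gkgpjad"

gkgpjad


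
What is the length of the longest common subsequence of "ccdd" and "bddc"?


LCS of "ccdd" and "bddc"
DP table:
           b    d    d    c
      0    0    0    0    0
  c   0    0    0    0    1
  c   0    0    0    0    1
  d   0    0    1    1    1
  d   0    0    1    2    2
LCS length = dp[4][4] = 2

2


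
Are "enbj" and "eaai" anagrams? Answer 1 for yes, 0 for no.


Strings: "enbj", "eaai"
Sorted first:  bejn
Sorted second: aaei
Differ at position 0: 'b' vs 'a' => not anagrams

0


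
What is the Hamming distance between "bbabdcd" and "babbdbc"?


Comparing "bbabdcd" and "babbdbc" position by position:
  Position 0: 'b' vs 'b' => same
  Position 1: 'b' vs 'a' => differ
  Position 2: 'a' vs 'b' => differ
  Position 3: 'b' vs 'b' => same
  Position 4: 'd' vs 'd' => same
  Position 5: 'c' vs 'b' => differ
  Position 6: 'd' vs 'c' => differ
Total differences (Hamming distance): 4

4


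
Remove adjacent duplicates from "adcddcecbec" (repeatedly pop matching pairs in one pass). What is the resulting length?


Input: adcddcecbec
Stack-based adjacent duplicate removal:
  Read 'a': push. Stack: a
  Read 'd': push. Stack: ad
  Read 'c': push. Stack: adc
  Read 'd': push. Stack: adcd
  Read 'd': matches stack top 'd' => pop. Stack: adc
  Read 'c': matches stack top 'c' => pop. Stack: ad
  Read 'e': push. Stack: ade
  Read 'c': push. Stack: adec
  Read 'b': push. Stack: adecb
  Read 'e': push. Stack: adecbe
  Read 'c': push. Stack: adecbec
Final stack: "adecbec" (length 7)

7


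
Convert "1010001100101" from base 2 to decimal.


Input: "1010001100101" in base 2
Positional expansion:
  Digit '1' (value 1) x 2^12 = 4096
  Digit '0' (value 0) x 2^11 = 0
  Digit '1' (value 1) x 2^10 = 1024
  Digit '0' (value 0) x 2^9 = 0
  Digit '0' (value 0) x 2^8 = 0
  Digit '0' (value 0) x 2^7 = 0
  Digit '1' (value 1) x 2^6 = 64
  Digit '1' (value 1) x 2^5 = 32
  Digit '0' (value 0) x 2^4 = 0
  Digit '0' (value 0) x 2^3 = 0
  Digit '1' (value 1) x 2^2 = 4
  Digit '0' (value 0) x 2^1 = 0
  Digit '1' (value 1) x 2^0 = 1
Sum = 5221

5221


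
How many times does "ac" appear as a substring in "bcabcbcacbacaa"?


Searching for "ac" in "bcabcbcacbacaa"
Scanning each position:
  Position 0: "bc" => no
  Position 1: "ca" => no
  Position 2: "ab" => no
  Position 3: "bc" => no
  Position 4: "cb" => no
  Position 5: "bc" => no
  Position 6: "ca" => no
  Position 7: "ac" => MATCH
  Position 8: "cb" => no
  Position 9: "ba" => no
  Position 10: "ac" => MATCH
  Position 11: "ca" => no
  Position 12: "aa" => no
Total occurrences: 2

2


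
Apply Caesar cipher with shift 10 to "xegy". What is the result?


Caesar cipher: shift "xegy" by 10
  'x' (pos 23) + 10 = pos 7 = 'h'
  'e' (pos 4) + 10 = pos 14 = 'o'
  'g' (pos 6) + 10 = pos 16 = 'q'
  'y' (pos 24) + 10 = pos 8 = 'i'
Result: hoqi

hoqi


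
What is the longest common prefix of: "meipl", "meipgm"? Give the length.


Words: meipl, meipgm
  Position 0: all 'm' => match
  Position 1: all 'e' => match
  Position 2: all 'i' => match
  Position 3: all 'p' => match
  Position 4: ('l', 'g') => mismatch, stop
LCP = "meip" (length 4)

4


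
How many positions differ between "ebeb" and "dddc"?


Comparing "ebeb" and "dddc" position by position:
  Position 0: 'e' vs 'd' => DIFFER
  Position 1: 'b' vs 'd' => DIFFER
  Position 2: 'e' vs 'd' => DIFFER
  Position 3: 'b' vs 'c' => DIFFER
Positions that differ: 4

4


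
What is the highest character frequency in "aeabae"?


Input: aeabae
Character counts:
  'a': 3
  'b': 1
  'e': 2
Maximum frequency: 3

3


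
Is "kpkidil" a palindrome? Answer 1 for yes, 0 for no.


Input: kpkidil
Reversed: lidikpk
  Compare pos 0 ('k') with pos 6 ('l'): MISMATCH
  Compare pos 1 ('p') with pos 5 ('i'): MISMATCH
  Compare pos 2 ('k') with pos 4 ('d'): MISMATCH
Result: not a palindrome

0


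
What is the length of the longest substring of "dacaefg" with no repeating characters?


Input: "dacaefg"
Sliding window (track last position of each char):
  Position 0 ('d'): window [0,0] length 1 -- new best
  Position 1 ('a'): window [0,1] length 2 -- new best
  Position 2 ('c'): window [0,2] length 3 -- new best
  Position 3 ('a'): repeat (last at 1), move window start to 2
  Position 3 ('a'): window [2,3] length 2
  Position 4 ('e'): window [2,4] length 3
  Position 5 ('f'): window [2,5] length 4 -- new best
  Position 6 ('g'): window [2,6] length 5 -- new best
Longest substring with no repeats: "caefg" with length 5

5


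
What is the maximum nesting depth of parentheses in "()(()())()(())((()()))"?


Input: "()(()())()(())((()()))"
Tracking depth:
  Position 0 '(': depth becomes 1
  Position 1 ')': depth becomes 0
  Position 2 '(': depth becomes 1
  Position 3 '(': depth becomes 2
  Position 4 ')': depth becomes 1
  Position 5 '(': depth becomes 2
  Position 6 ')': depth becomes 1
  Position 7 ')': depth becomes 0
  Position 8 '(': depth becomes 1
  Position 9 ')': depth becomes 0
  Position 10 '(': depth becomes 1
  Position 11 '(': depth becomes 2
  Position 12 ')': depth becomes 1
  Position 13 ')': depth becomes 0
  Position 14 '(': depth becomes 1
  Position 15 '(': depth becomes 2
  Position 16 '(': depth becomes 3
  Position 17 ')': depth becomes 2
  Position 18 '(': depth becomes 3
  Position 19 ')': depth becomes 2
  Position 20 ')': depth becomes 1
  Position 21 ')': depth becomes 0
Maximum depth reached: 3

3


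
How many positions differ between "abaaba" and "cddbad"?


Comparing "abaaba" and "cddbad" position by position:
  Position 0: 'a' vs 'c' => DIFFER
  Position 1: 'b' vs 'd' => DIFFER
  Position 2: 'a' vs 'd' => DIFFER
  Position 3: 'a' vs 'b' => DIFFER
  Position 4: 'b' vs 'a' => DIFFER
  Position 5: 'a' vs 'd' => DIFFER
Positions that differ: 6

6


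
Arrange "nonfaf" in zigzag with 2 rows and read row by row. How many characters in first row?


Zigzag "nonfaf" into 2 rows:
Placing characters:
  'n' => row 0
  'o' => row 1
  'n' => row 0
  'f' => row 1
  'a' => row 0
  'f' => row 1
Rows:
  Row 0: "nna"
  Row 1: "off"
First row length: 3

3
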